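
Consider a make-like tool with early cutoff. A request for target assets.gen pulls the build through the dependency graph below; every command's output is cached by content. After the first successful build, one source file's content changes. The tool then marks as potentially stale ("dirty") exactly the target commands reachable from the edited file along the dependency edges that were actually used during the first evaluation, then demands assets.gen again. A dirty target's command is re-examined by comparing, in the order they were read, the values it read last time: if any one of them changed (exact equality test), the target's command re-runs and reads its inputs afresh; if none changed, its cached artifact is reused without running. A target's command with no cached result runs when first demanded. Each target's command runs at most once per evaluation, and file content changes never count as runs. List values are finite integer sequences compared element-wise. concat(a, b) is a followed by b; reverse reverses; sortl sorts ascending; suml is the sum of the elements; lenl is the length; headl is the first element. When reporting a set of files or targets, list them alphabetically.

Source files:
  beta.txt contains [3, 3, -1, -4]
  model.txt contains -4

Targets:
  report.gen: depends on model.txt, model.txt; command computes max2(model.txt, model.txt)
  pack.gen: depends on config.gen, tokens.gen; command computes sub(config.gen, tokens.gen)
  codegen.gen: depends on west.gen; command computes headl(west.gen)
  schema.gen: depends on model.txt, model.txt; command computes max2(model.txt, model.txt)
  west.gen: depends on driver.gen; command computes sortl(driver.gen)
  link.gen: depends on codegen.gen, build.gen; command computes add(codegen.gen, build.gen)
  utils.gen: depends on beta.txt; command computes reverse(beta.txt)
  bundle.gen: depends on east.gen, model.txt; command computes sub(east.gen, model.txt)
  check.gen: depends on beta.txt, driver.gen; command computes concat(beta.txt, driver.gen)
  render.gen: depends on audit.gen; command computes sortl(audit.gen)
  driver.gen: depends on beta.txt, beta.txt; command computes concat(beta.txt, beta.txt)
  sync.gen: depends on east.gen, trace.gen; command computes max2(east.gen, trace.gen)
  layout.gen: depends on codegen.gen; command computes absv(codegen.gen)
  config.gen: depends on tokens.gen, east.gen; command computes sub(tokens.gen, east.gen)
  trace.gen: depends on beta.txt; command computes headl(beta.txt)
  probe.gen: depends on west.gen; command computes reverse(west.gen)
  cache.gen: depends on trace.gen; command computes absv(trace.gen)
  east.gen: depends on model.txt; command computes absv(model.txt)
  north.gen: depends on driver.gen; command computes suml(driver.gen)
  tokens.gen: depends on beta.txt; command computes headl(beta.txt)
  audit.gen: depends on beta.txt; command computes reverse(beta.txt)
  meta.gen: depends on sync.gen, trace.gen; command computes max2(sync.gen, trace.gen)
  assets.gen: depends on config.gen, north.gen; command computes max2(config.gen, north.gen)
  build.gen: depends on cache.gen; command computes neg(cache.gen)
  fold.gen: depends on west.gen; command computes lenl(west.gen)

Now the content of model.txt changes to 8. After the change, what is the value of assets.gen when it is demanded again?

Demanding assets.gen again yields 2.

First demand of the output computes:
  driver.gen = concat([3, 3, -1, -4], [3, 3, -1, -4]) = [3, 3, -1, -4, 3, 3, -1, -4]
  east.gen = absv(-4) = 4
  north.gen = suml([3, 3, -1, -4, 3, 3, -1, -4]) = 2
  tokens.gen = headl([3, 3, -1, -4]) = 3
  config.gen = sub(3, 4) = -1
  assets.gen = max2(-1, 2) = 2

After the edit, cleaning proceeds:
  east.gen: a read changed (model.txt -4->8) — executes, giving 8.
  config.gen: a read changed (east.gen 4->8) — executes, giving -5.
  assets.gen: a read changed (config.gen -1->-5) — executes, giving 2 — identical to its old value.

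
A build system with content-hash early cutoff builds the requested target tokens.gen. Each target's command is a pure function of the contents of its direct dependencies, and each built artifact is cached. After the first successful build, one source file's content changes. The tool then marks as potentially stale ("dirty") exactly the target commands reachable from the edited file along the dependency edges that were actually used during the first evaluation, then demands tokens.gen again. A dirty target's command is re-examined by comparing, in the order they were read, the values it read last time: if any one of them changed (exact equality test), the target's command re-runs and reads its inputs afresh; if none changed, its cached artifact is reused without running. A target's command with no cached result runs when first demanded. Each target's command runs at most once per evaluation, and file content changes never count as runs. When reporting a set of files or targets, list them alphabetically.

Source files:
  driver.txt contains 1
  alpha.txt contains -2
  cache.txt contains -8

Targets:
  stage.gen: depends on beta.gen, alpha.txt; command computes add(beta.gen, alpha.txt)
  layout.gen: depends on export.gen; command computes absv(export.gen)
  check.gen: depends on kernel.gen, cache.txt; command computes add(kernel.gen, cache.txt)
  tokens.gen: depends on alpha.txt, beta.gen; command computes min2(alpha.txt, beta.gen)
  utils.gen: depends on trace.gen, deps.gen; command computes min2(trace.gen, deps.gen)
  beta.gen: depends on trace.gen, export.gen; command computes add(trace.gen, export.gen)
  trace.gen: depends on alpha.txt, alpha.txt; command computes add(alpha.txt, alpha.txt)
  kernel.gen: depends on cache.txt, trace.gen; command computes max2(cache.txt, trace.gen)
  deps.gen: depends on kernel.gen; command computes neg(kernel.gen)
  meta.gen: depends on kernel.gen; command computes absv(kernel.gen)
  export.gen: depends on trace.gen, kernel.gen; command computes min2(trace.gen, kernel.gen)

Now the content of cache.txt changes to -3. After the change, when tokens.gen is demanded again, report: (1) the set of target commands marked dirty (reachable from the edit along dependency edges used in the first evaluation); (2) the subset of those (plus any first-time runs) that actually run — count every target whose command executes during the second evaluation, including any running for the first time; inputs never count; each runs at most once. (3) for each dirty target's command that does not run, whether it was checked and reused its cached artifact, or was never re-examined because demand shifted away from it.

First evaluation (everything demanded from the output):
  trace.gen = add(-2, -2) = -4
  kernel.gen = max2(-8, -4) = -4
  export.gen = min2(-4, -4) = -4
  beta.gen = add(-4, -4) = -8
  tokens.gen = min2(-2, -8) = -8

Propagation after the edit:
  kernel.gen: runs — cache.txt -8->-3; result -3.
  export.gen: runs — kernel.gen -4->-3; result -4 (same value as before).
  beta.gen: checked — values it read are unchanged (trace.gen unchanged, export.gen unchanged); reused cached -8 without running.
  tokens.gen: checked — values it read are unchanged (alpha.txt unchanged, beta.gen unchanged); reused cached -8 without running.

Key observation: the change is absorbed at export.gen — it re-runs but produces the same value, and the output's value is unchanged.

Marked dirty: beta.gen, export.gen, kernel.gen, tokens.gen.
Target commands that run: export.gen, kernel.gen — 2 in total.
Checked but reused from cache: beta.gen, tokens.gen.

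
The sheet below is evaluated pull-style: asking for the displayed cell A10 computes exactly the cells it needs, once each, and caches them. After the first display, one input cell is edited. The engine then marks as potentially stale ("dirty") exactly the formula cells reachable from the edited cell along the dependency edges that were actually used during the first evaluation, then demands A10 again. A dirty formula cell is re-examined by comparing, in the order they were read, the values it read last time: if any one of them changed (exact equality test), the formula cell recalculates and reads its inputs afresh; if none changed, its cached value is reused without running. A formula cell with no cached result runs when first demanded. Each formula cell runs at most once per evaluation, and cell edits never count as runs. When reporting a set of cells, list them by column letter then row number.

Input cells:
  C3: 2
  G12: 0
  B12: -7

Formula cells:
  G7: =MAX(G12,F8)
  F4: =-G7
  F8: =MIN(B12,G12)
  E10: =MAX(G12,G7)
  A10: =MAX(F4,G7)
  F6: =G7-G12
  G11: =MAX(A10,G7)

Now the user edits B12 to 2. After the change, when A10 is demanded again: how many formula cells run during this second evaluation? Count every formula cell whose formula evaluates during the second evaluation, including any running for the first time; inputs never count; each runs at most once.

First demand of the output computes:
  F8 = MIN(-7, 0) = -7
  G7 = MAX(0, -7) = 0
  F4 = -(0) = 0
  A10 = MAX(0, 0) = 0

After the edit, cleaning proceeds:
  F8: a read changed (B12 -7->2) — executes, giving 0.
  G7: a read changed (F8 -7->0) — executes, giving 0 — identical to its old value.
  F4: dirty, but its reads are unchanged (G7 unchanged); cached 0 stands.
  A10: dirty, but its reads are unchanged (F4 unchanged, G7 unchanged); cached 0 stands.

Note the absorption at G7: it re-runs yet its value is the same, leaving the output's value untouched.

2 formula cells run: F8, G7.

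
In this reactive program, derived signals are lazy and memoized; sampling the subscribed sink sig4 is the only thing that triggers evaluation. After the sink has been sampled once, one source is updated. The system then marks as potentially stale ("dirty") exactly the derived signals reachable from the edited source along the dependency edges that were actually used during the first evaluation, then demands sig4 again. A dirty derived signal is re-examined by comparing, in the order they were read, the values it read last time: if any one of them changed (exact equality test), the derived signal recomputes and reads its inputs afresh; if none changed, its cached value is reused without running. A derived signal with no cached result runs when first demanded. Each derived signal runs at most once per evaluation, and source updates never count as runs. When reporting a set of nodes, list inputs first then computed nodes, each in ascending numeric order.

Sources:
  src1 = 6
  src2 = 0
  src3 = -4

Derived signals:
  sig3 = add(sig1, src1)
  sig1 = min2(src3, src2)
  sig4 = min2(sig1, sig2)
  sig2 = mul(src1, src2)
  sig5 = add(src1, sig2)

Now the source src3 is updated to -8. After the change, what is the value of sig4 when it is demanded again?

Demanding sig4 again yields -8.

First demand of the output computes:
  sig1 = min2(-4, 0) = -4
  sig2 = mul(6, 0) = 0
  sig4 = min2(-4, 0) = -4

After the edit, cleaning proceeds:
  sig1: a read changed (src3 -4->-8) — executes, giving -8.
  sig4: a read changed (sig1 -4->-8) — executes, giving -8.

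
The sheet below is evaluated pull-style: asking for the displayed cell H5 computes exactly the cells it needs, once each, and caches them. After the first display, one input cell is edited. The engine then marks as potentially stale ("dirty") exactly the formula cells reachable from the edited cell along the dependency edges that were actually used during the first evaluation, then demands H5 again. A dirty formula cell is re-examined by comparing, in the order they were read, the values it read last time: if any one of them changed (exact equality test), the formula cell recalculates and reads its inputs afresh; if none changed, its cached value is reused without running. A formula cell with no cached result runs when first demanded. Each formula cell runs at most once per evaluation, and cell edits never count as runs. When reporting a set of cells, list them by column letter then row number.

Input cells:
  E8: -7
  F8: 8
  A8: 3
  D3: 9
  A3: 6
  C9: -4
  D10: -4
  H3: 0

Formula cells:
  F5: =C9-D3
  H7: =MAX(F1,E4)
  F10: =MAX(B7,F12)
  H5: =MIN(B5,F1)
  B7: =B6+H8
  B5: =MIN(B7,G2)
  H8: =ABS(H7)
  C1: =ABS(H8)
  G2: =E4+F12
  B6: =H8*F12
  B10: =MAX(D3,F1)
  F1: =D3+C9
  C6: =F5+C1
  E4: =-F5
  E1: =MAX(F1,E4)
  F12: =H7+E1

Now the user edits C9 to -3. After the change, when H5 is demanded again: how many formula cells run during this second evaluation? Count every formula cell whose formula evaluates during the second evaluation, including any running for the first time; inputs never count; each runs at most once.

First demand of the output computes:
  F1 = 9 + -4 = 5
  F5 = -4 - 9 = -13
  E4 = -(-13) = 13
  E1 = MAX(5, 13) = 13
  H7 = MAX(5, 13) = 13
  F12 = 13 + 13 = 26
  G2 = 13 + 26 = 39
  H8 = ABS(13) = 13
  B6 = 13 * 26 = 338
  B7 = 338 + 13 = 351
  B5 = MIN(351, 39) = 39
  H5 = MIN(39, 5) = 5

After the edit, cleaning proceeds:
  F1: a read changed (C9 -4->-3) — executes, giving 6.
  F5: a read changed (C9 -4->-3) — executes, giving -12.
  E4: a read changed (F5 -13->-12) — executes, giving 12.
  E1: a read changed (F1 5->6; E4 13->12) — executes, giving 12.
  H7: a read changed (F1 5->6; E4 13->12) — executes, giving 12.
  F12: a read changed (H7 13->12; E1 13->12) — executes, giving 24.
  G2: a read changed (E4 13->12; F12 26->24) — executes, giving 36.
  H8: a read changed (H7 13->12) — executes, giving 12.
  B6: a read changed (H8 13->12; F12 26->24) — executes, giving 288.
  B7: a read changed (B6 338->288; H8 13->12) — executes, giving 300.
  B5: a read changed (B7 351->300; G2 39->36) — executes, giving 36.
  H5: a read changed (B5 39->36; F1 5->6) — executes, giving 6.

12 formula cells run: B5, B6, B7, E1, E4, F1, F5, F12, G2, H5, H7, H8.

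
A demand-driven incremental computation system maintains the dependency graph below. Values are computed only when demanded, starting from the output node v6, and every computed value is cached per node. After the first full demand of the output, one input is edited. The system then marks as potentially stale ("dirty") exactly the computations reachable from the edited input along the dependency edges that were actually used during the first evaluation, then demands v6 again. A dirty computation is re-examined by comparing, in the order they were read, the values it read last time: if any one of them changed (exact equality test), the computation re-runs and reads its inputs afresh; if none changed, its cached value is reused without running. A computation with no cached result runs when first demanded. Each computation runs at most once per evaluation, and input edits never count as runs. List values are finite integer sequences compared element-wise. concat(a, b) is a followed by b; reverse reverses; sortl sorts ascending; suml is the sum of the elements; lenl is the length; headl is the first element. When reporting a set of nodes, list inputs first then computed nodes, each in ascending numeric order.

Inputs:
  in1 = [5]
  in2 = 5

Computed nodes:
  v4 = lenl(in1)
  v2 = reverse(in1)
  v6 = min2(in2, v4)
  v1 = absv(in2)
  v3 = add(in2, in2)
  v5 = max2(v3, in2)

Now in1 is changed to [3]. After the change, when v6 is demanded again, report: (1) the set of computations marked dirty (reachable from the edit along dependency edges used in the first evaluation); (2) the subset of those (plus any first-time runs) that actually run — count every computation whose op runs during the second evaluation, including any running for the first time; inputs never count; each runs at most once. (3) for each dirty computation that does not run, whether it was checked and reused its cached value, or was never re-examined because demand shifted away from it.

Marked dirty: v4, v6.
Computations that run: v4 — 1 in total.
Checked but reused from cache: v6.
Key observation: the change is absorbed at v4 — it re-runs but produces the same value, and the output's value is unchanged.

First evaluation (everything demanded from the output):
  v4 = lenl([5]) = 1
  v6 = min2(5, 1) = 1

Propagation after the edit:
  v4: runs — in1 [5]->[3]; result 1 (same value as before).
  v6: checked — values it read are unchanged (in2 unchanged, v4 unchanged); reused cached 1 without running.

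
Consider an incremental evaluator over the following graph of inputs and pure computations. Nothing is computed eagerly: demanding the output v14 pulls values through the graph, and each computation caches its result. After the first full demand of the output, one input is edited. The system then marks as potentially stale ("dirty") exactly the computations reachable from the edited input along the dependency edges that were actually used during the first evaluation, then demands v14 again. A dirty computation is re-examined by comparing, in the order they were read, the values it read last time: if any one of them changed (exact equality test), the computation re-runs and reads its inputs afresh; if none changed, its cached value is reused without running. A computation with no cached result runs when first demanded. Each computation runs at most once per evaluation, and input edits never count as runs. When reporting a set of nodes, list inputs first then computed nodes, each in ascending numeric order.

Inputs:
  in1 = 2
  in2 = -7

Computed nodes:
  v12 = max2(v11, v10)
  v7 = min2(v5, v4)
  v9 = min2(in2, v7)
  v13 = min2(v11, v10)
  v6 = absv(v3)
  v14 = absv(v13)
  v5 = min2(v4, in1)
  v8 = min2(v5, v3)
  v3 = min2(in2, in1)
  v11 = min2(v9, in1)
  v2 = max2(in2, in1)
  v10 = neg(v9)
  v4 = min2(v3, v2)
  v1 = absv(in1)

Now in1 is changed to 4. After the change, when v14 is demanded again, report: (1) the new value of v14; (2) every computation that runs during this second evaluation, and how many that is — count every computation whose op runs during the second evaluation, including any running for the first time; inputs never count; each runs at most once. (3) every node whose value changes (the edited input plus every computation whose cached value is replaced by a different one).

v14 now evaluates to 7.
Run set: v2, v3, v4, v5, v11 (5 run).
Changed values: in1, v2.
The important point: at v7 every value read last time is unchanged, so the dirty flag clears without a run.

Initial pass — values computed on the first demand:
  v2 = max2(-7, 2) = 2
  v3 = min2(-7, 2) = -7
  v4 = min2(-7, 2) = -7
  v5 = min2(-7, 2) = -7
  v7 = min2(-7, -7) = -7
  v9 = min2(-7, -7) = -7
  v10 = neg(-7) = 7
  v11 = min2(-7, 2) = -7
  v13 = min2(-7, 7) = -7
  v14 = absv(-7) = 7

Second demand — change propagation:
  v2: re-runs because in1 2->4; new result 4.
  v3: re-runs because in1 2->4; new result -7 (unchanged).
  v4: re-runs because v2 2->4; new result -7 (unchanged).
  v5: re-runs because in1 2->4; new result -7 (unchanged).
  v7: re-examined; everything it read last time is the same (v5 unchanged, v4 unchanged) — cache -7 kept, no run.
  v9: re-examined; everything it read last time is the same (in2 unchanged, v7 unchanged) — cache -7 kept, no run.
  v10: re-examined; everything it read last time is the same (v9 unchanged) — cache 7 kept, no run.
  v11: re-runs because in1 2->4; new result -7 (unchanged).
  v13: re-examined; everything it read last time is the same (v11 unchanged, v10 unchanged) — cache -7 kept, no run.
  v14: re-examined; everything it read last time is the same (v13 unchanged) — cache 7 kept, no run.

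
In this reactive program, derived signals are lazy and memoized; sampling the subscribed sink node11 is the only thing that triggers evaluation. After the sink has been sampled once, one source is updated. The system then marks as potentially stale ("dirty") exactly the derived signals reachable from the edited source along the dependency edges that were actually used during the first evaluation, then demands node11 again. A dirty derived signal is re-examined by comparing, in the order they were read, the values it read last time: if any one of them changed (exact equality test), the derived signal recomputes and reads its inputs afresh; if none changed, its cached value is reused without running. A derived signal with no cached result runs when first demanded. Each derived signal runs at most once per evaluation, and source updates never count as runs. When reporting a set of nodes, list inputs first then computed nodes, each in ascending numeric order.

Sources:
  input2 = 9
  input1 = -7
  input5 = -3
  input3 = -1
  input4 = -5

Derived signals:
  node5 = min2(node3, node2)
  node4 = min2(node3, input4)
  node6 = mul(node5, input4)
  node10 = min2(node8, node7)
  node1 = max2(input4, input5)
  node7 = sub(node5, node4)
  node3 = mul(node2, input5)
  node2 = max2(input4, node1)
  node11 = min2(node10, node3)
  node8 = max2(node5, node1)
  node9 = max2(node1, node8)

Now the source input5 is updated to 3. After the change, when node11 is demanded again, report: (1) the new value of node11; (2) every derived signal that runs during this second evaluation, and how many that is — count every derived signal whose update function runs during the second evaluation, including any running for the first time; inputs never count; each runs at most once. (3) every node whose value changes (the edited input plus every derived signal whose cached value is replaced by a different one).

Demanding node11 again yields 3.
8 derived signals run: node1, node2, node3, node5, node7, node8, node10, node11.
The nodes whose values change: input5, node1, node2, node5, node7, node8, node10, node11.
Note where the cutoff bites: node4 is checked, finds nothing changed, and keeps its cache.

First demand of the output computes:
  node1 = max2(-5, -3) = -3
  node2 = max2(-5, -3) = -3
  node3 = mul(-3, -3) = 9
  node4 = min2(9, -5) = -5
  node5 = min2(9, -3) = -3
  node7 = sub(-3, -5) = 2
  node8 = max2(-3, -3) = -3
  node10 = min2(-3, 2) = -3
  node11 = min2(-3, 9) = -3

After the edit, cleaning proceeds:
  node1: a read changed (input5 -3->3) — executes, giving 3.
  node2: a read changed (node1 -3->3) — executes, giving 3.
  node3: a read changed (node2 -3->3; input5 -3->3) — executes, giving 9 — identical to its old value.
  node4: dirty, but its reads are unchanged (node3 unchanged, input4 unchanged); cached -5 stands.
  node5: a read changed (node2 -3->3) — executes, giving 3.
  node7: a read changed (node5 -3->3) — executes, giving 8.
  node8: a read changed (node5 -3->3; node1 -3->3) — executes, giving 3.
  node10: a read changed (node8 -3->3; node7 2->8) — executes, giving 3.
  node11: a read changed (node10 -3->3) — executes, giving 3.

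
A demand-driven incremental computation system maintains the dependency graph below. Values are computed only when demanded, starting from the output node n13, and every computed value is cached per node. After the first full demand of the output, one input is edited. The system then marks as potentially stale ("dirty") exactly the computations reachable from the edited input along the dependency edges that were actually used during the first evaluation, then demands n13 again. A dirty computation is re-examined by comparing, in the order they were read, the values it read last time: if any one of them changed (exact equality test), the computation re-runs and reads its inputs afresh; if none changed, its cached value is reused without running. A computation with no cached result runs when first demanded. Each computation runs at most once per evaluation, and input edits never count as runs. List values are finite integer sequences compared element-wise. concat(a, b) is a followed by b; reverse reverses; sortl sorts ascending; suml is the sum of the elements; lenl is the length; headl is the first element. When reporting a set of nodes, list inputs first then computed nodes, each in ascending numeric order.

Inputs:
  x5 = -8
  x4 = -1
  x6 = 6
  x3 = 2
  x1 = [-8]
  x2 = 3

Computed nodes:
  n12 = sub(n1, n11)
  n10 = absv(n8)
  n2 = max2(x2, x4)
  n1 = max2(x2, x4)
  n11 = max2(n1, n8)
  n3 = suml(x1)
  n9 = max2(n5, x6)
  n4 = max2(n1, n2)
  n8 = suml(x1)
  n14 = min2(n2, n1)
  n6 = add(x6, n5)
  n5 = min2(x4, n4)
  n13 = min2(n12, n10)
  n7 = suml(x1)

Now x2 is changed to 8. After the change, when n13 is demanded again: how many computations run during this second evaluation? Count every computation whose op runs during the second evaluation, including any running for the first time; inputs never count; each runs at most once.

Computations that run: n1, n11, n12 — 3 in total.
Key observation: the change is absorbed at n12 — it re-runs but produces the same value, and the output's value is unchanged.

First evaluation (everything demanded from the output):
  n1 = max2(3, -1) = 3
  n8 = suml([-8]) = -8
  n10 = absv(-8) = 8
  n11 = max2(3, -8) = 3
  n12 = sub(3, 3) = 0
  n13 = min2(0, 8) = 0

Propagation after the edit:
  n1: runs — x2 3->8; result 8.
  n11: runs — n1 3->8; result 8.
  n12: runs — n1 3->8; n11 3->8; result 0 (same value as before).
  n13: checked — values it read are unchanged (n12 unchanged, n10 unchanged); reused cached 0 without running.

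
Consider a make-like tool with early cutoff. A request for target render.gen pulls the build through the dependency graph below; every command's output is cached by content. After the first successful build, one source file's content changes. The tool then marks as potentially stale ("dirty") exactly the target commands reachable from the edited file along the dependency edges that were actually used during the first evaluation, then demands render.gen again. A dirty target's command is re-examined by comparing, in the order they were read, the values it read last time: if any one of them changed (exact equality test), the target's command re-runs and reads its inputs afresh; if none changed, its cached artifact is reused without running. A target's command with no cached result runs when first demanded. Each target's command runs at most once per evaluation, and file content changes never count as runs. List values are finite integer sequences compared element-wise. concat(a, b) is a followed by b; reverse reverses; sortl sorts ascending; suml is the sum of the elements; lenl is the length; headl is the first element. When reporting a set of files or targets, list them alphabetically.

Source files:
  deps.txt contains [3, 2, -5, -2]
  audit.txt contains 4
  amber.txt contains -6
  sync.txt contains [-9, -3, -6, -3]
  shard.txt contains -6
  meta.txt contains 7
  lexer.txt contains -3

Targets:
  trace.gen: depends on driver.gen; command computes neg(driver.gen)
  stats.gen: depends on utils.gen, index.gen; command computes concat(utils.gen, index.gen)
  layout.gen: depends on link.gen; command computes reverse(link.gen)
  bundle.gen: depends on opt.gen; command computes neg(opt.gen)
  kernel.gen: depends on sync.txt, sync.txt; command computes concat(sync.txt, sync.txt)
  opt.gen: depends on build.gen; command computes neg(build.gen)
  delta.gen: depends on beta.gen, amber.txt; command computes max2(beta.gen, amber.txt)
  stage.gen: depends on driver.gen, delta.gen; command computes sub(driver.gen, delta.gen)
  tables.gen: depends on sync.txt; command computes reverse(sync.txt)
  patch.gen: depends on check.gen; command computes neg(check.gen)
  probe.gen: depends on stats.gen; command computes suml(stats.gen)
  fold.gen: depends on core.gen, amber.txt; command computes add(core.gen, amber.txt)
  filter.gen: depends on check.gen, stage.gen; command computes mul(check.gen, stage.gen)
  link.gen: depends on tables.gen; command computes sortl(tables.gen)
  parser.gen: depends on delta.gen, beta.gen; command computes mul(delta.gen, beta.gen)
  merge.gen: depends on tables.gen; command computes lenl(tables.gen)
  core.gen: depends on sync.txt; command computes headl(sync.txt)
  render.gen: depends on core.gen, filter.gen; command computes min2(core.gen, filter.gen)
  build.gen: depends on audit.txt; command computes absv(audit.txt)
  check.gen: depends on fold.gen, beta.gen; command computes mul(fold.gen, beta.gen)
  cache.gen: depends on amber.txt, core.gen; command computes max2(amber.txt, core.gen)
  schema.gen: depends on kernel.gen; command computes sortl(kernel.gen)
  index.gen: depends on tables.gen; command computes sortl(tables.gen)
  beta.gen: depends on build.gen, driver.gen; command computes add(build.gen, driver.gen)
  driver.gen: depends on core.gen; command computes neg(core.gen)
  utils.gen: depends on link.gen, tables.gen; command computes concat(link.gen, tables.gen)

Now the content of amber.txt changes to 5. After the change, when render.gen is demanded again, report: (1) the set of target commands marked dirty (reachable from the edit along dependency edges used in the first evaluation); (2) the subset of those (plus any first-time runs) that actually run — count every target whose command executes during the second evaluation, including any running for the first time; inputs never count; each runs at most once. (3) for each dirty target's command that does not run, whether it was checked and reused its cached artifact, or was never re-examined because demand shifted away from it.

First demand of the output computes:
  build.gen = absv(4) = 4
  core.gen = headl([-9, -3, -6, -3]) = -9
  driver.gen = neg(-9) = 9
  beta.gen = add(4, 9) = 13
  delta.gen = max2(13, -6) = 13
  fold.gen = add(-9, -6) = -15
  check.gen = mul(-15, 13) = -195
  stage.gen = sub(9, 13) = -4
  filter.gen = mul(-195, -4) = 780
  render.gen = min2(-9, 780) = -9

After the edit, cleaning proceeds:
  delta.gen: a read changed (amber.txt -6->5) — executes, giving 13 — identical to its old value.
  fold.gen: a read changed (amber.txt -6->5) — executes, giving -4.
  check.gen: a read changed (fold.gen -15->-4) — executes, giving -52.
  stage.gen: dirty, but its reads are unchanged (driver.gen unchanged, delta.gen unchanged); cached -4 stands.
  filter.gen: a read changed (check.gen -195->-52) — executes, giving 208.
  render.gen: a read changed (filter.gen 780->208) — executes, giving -9 — identical to its old value.

Note where the cutoff bites: stage.gen is checked, finds nothing changed, and keeps its cache.

The edit dirties: check.gen, delta.gen, filter.gen, fold.gen, render.gen, stage.gen.
5 target commands run: check.gen, delta.gen, filter.gen, fold.gen, render.gen.
Cache hits after checking: stage.gen.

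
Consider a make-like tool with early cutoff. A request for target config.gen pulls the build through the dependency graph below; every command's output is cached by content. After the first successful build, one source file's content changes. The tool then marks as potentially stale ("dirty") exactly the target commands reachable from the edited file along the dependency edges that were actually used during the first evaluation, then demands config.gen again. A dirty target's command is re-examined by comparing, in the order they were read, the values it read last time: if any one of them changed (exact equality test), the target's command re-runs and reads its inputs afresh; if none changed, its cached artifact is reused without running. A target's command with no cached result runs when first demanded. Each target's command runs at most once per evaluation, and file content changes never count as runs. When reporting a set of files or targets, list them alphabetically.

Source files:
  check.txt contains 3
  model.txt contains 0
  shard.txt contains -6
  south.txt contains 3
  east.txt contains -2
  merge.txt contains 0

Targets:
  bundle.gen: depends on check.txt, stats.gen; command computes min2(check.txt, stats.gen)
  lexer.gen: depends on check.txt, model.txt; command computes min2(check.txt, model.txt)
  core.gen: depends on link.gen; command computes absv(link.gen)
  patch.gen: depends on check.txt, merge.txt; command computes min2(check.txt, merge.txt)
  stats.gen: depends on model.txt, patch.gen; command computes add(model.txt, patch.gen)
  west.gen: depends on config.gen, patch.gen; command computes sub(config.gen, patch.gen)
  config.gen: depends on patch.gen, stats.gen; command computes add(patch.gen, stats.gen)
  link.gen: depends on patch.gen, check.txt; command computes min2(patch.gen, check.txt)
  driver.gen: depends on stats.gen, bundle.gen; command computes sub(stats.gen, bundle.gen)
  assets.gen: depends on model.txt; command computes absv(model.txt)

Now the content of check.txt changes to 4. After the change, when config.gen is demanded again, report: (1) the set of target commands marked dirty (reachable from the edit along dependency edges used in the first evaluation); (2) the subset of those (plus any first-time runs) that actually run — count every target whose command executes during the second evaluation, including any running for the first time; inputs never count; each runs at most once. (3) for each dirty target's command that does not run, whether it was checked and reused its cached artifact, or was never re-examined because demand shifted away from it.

The edit dirties: config.gen, patch.gen, stats.gen.
1 target commands run: patch.gen.
Cache hits after checking: config.gen, stats.gen.
Note the absorption at patch.gen: it re-runs yet its value is the same, leaving the output's value untouched.

First demand of the output computes:
  patch.gen = min2(3, 0) = 0
  stats.gen = add(0, 0) = 0
  config.gen = add(0, 0) = 0

After the edit, cleaning proceeds:
  patch.gen: a read changed (check.txt 3->4) — executes, giving 0 — identical to its old value.
  stats.gen: dirty, but its reads are unchanged (model.txt unchanged, patch.gen unchanged); cached 0 stands.
  config.gen: dirty, but its reads are unchanged (patch.gen unchanged, stats.gen unchanged); cached 0 stands.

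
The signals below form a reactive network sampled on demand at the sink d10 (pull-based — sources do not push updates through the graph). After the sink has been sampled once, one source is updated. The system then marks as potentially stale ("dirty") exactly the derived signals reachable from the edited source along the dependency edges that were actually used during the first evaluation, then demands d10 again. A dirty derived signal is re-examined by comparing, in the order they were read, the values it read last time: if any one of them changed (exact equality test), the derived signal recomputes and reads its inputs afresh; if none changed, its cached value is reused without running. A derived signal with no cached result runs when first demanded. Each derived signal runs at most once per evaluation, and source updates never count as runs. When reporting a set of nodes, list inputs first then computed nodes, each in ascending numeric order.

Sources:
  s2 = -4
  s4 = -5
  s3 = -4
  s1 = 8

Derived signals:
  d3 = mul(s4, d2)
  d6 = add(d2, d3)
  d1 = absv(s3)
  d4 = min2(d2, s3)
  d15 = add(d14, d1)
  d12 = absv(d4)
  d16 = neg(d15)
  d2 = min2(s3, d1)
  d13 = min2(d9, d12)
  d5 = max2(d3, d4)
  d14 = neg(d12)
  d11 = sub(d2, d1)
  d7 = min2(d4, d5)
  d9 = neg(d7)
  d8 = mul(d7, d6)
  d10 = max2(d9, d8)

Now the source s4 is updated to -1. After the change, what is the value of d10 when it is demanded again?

Initial pass — values computed on the first demand:
  d1 = absv(-4) = 4
  d2 = min2(-4, 4) = -4
  d3 = mul(-5, -4) = 20
  d4 = min2(-4, -4) = -4
  d5 = max2(20, -4) = 20
  d6 = add(-4, 20) = 16
  d7 = min2(-4, 20) = -4
  d8 = mul(-4, 16) = -64
  d9 = neg(-4) = 4
  d10 = max2(4, -64) = 4

Second demand — change propagation:
  d3: re-runs because s4 -5->-1; new result 4.
  d5: re-runs because d3 20->4; new result 4.
  d6: re-runs because d3 20->4; new result 0.
  d7: re-runs because d5 20->4; new result -4 (unchanged).
  d8: re-runs because d6 16->0; new result 0.
  d9: re-examined; everything it read last time is the same (d7 unchanged) — cache 4 kept, no run.
  d10: re-runs because d8 -64->0; new result 4 (unchanged).

The important point: at d9 every value read last time is unchanged, so the dirty flag clears without a run.

d10 now evaluates to 4.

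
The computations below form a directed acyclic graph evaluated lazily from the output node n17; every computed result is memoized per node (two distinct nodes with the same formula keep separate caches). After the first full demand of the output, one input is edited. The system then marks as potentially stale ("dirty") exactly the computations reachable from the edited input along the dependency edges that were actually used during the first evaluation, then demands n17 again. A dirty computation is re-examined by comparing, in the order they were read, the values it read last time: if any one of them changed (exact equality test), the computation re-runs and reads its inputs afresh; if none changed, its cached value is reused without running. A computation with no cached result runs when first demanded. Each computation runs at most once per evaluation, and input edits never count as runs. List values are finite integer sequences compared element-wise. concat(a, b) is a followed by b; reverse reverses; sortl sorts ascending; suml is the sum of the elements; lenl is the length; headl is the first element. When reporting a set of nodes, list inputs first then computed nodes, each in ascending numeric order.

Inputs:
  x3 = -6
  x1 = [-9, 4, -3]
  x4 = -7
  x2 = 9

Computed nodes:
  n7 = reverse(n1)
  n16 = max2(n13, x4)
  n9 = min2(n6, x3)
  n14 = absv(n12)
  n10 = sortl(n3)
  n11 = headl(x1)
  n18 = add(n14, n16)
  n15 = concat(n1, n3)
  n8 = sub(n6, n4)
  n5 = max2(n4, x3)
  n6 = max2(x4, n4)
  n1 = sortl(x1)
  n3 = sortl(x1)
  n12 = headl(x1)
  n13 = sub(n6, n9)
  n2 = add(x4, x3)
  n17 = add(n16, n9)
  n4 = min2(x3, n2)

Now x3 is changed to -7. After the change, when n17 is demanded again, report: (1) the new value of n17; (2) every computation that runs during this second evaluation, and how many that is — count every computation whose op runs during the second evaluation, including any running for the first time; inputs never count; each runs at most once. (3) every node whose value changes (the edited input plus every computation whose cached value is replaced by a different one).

Demanding n17 again yields -7.
4 computations run: n2, n4, n6, n9.
The nodes whose values change: x3, n2, n4.
Note where the cutoff bites: n13 is checked, finds nothing changed, and keeps its cache.

First demand of the output computes:
  n2 = add(-7, -6) = -13
  n4 = min2(-6, -13) = -13
  n6 = max2(-7, -13) = -7
  n9 = min2(-7, -6) = -7
  n13 = sub(-7, -7) = 0
  n16 = max2(0, -7) = 0
  n17 = add(0, -7) = -7

After the edit, cleaning proceeds:
  n2: a read changed (x3 -6->-7) — executes, giving -14.
  n4: a read changed (x3 -6->-7; n2 -13->-14) — executes, giving -14.
  n6: a read changed (n4 -13->-14) — executes, giving -7 — identical to its old value.
  n9: a read changed (x3 -6->-7) — executes, giving -7 — identical to its old value.
  n13: dirty, but its reads are unchanged (n6 unchanged, n9 unchanged); cached 0 stands.
  n16: dirty, but its reads are unchanged (n13 unchanged, x4 unchanged); cached 0 stands.
  n17: dirty, but its reads are unchanged (n16 unchanged, n9 unchanged); cached -7 stands.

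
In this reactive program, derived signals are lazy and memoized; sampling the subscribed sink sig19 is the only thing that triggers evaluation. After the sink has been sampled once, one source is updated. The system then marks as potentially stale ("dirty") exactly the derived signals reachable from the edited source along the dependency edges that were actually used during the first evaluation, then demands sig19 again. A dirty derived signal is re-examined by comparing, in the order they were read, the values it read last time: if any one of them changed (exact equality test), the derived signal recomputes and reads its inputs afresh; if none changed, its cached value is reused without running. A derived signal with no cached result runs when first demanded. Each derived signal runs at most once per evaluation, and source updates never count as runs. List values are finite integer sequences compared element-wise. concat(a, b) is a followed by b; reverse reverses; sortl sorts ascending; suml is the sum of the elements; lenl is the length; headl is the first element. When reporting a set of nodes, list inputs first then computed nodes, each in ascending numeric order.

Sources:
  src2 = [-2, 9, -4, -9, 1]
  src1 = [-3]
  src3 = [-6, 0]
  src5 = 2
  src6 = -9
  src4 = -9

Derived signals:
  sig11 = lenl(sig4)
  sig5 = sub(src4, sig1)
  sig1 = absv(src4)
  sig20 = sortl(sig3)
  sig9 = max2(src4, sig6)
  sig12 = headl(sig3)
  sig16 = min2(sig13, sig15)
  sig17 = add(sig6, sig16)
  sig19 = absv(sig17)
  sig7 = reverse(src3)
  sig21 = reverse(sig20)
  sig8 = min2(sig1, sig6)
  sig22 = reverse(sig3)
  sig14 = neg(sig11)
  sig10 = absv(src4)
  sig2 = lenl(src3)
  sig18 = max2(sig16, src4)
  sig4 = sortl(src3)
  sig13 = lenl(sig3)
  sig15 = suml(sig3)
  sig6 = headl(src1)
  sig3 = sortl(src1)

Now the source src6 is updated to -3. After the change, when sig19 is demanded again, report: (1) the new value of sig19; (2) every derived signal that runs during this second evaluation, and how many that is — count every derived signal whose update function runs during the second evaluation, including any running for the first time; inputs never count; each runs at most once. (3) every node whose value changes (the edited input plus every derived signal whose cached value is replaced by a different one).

Demanding sig19 again yields 6.
0 derived signals run: none.
The nodes whose values change: src6.
Note the shortcut — nothing in the graph depends on src6 at all, so no recomputation happens.

First demand of the output computes:
  sig3 = sortl([-3]) = [-3]
  sig6 = headl([-3]) = -3
  sig13 = lenl([-3]) = 1
  sig15 = suml([-3]) = -3
  sig16 = min2(1, -3) = -3
  sig17 = add(-3, -3) = -6
  sig19 = absv(-6) = 6

After the edit, cleaning proceeds:
  no node depends on src6 at all; the second demand re-runs nothing.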